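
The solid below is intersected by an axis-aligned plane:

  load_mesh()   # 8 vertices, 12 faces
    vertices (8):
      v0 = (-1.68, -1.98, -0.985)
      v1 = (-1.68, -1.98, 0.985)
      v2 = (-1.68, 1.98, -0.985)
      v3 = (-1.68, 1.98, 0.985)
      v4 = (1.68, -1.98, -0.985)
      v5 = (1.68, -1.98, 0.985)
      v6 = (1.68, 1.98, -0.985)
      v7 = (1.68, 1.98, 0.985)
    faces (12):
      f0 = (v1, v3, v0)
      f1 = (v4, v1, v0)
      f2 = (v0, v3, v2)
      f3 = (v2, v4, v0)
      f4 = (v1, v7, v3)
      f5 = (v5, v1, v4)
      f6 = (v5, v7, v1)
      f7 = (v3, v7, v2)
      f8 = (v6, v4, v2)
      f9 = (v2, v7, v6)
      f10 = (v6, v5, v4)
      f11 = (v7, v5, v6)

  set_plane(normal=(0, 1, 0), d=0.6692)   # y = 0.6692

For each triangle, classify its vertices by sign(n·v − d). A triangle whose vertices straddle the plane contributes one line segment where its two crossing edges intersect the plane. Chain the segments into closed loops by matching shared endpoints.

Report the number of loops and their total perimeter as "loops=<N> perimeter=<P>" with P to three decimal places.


Straddling triangles (8 of 12):
  (v1,v3,v0) [-+-] → (-1.68, 0.6692, 0.985)–(-1.68, 0.6692, 0.33291)  len=0.6521
  (v0,v3,v2) [-++] → (-1.68, 0.6692, 0.33291)–(-1.68, 0.6692, -0.985)  len=1.3179
  (v2,v4,v0) [+--] → (-0.567806, 0.6692, -0.985)–(-1.68, 0.6692, -0.985)  len=1.1122
  (v1,v7,v3) [-++] → (0.567806, 0.6692, 0.985)–(-1.68, 0.6692, 0.985)  len=2.2478
  (v5,v7,v1) [-+-] → (1.68, 0.6692, 0.985)–(0.567806, 0.6692, 0.985)  len=1.1122
  (v6,v4,v2) [+-+] → (1.68, 0.6692, -0.985)–(-0.567806, 0.6692, -0.985)  len=2.2478
  (v6,v5,v4) [+--] → (1.68, 0.6692, -0.33291)–(1.68, 0.6692, -0.985)  len=0.6521
  (v7,v5,v6) [+-+] → (1.68, 0.6692, 0.985)–(1.68, 0.6692, -0.33291)  len=1.3179

Chained into 1 loop(s):
  loop 1: 8 segments, perimeter = 10.6600
Total perimeter = 10.660

loops=1 perimeter=10.660


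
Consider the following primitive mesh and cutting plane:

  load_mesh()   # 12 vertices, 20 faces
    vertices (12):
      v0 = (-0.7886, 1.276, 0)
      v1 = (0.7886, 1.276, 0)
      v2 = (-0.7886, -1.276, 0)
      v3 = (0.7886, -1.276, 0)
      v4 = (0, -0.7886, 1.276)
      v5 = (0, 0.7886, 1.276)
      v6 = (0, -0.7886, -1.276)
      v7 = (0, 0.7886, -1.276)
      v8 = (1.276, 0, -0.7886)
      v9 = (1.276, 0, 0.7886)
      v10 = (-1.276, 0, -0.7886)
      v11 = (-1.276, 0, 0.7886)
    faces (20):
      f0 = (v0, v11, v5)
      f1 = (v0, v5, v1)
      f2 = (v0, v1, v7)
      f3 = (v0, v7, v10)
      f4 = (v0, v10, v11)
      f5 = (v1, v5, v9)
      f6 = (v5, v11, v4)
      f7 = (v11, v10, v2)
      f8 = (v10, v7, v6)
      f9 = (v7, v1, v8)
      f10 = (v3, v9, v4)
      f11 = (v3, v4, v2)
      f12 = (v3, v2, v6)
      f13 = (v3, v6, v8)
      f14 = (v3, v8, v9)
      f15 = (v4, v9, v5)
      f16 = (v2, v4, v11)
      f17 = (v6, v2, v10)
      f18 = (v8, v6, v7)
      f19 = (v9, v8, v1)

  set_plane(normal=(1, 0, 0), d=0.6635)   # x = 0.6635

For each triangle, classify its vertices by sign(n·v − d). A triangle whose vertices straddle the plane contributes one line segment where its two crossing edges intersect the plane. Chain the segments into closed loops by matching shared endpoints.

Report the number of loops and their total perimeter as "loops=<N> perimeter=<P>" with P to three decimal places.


loops=1 perimeter=7.020

Straddling triangles (10 of 20):
  (v0,v5,v1) [--+] → (0.6635, 1.19868, 0.202419)–(0.6635, 1.276, 0)  len=0.2167
  (v0,v1,v7) [-+-] → (0.6635, 1.276, 0)–(0.6635, 1.19868, -0.202419)  len=0.2167
  (v1,v5,v9) [+-+] → (0.6635, 1.19868, 0.202419)–(0.6635, 0.37854, 1.02256)  len=1.1599
  (v7,v1,v8) [-++] → (0.6635, 1.19868, -0.202419)–(0.6635, 0.37854, -1.02256)  len=1.1599
  (v3,v9,v4) [++-] → (0.6635, -0.37854, 1.02256)–(0.6635, -1.19868, 0.202419)  len=1.1599
  (v3,v4,v2) [+--] → (0.6635, -1.19868, 0.202419)–(0.6635, -1.276, 0)  len=0.2167
  (v3,v2,v6) [+--] → (0.6635, -1.276, 0)–(0.6635, -1.19868, -0.202419)  len=0.2167
  (v3,v6,v8) [+-+] → (0.6635, -1.19868, -0.202419)–(0.6635, -0.37854, -1.02256)  len=1.1599
  (v4,v9,v5) [-+-] → (0.6635, -0.37854, 1.02256)–(0.6635, 0.37854, 1.02256)  len=0.7571
  (v8,v6,v7) [+--] → (0.6635, -0.37854, -1.02256)–(0.6635, 0.37854, -1.02256)  len=0.7571

Chained into 1 loop(s):
  loop 1: 10 segments, perimeter = 7.0203
Total perimeter = 7.020


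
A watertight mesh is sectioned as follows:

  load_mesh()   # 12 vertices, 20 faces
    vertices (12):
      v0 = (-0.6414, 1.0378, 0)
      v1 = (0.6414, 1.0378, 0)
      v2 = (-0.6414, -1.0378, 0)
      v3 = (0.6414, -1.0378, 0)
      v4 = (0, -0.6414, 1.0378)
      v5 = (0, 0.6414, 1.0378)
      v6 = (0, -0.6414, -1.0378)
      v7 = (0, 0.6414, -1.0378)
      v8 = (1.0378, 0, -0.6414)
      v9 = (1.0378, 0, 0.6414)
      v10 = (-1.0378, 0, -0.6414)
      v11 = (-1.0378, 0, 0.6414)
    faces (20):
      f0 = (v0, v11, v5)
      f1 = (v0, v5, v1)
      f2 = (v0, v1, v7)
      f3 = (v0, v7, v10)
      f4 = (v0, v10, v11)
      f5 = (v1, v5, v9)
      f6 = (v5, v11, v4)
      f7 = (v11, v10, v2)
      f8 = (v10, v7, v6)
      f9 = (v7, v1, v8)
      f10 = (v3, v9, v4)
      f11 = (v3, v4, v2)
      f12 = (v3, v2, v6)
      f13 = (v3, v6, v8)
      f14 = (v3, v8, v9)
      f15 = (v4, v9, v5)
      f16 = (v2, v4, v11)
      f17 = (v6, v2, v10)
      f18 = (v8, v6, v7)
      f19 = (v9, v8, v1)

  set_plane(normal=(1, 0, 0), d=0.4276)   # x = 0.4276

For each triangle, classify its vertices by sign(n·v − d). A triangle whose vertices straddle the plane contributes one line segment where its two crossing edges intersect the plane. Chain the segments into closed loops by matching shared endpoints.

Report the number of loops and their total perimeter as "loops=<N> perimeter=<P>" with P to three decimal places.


loops=1 perimeter=5.980

Straddling triangles (10 of 20):
  (v0,v5,v1) [--+] → (0.4276, 0.905667, 0.345933)–(0.4276, 1.0378, 0)  len=0.3703
  (v0,v1,v7) [-+-] → (0.4276, 1.0378, 0)–(0.4276, 0.905667, -0.345933)  len=0.3703
  (v1,v5,v9) [+-+] → (0.4276, 0.905667, 0.345933)–(0.4276, 0.377127, 0.874473)  len=0.7475
  (v7,v1,v8) [-++] → (0.4276, 0.905667, -0.345933)–(0.4276, 0.377127, -0.874473)  len=0.7475
  (v3,v9,v4) [++-] → (0.4276, -0.377127, 0.874473)–(0.4276, -0.905667, 0.345933)  len=0.7475
  (v3,v4,v2) [+--] → (0.4276, -0.905667, 0.345933)–(0.4276, -1.0378, 0)  len=0.3703
  (v3,v2,v6) [+--] → (0.4276, -1.0378, 0)–(0.4276, -0.905667, -0.345933)  len=0.3703
  (v3,v6,v8) [+-+] → (0.4276, -0.905667, -0.345933)–(0.4276, -0.377127, -0.874473)  len=0.7475
  (v4,v9,v5) [-+-] → (0.4276, -0.377127, 0.874473)–(0.4276, 0.377127, 0.874473)  len=0.7543
  (v8,v6,v7) [+--] → (0.4276, -0.377127, -0.874473)–(0.4276, 0.377127, -0.874473)  len=0.7543

Chained into 1 loop(s):
  loop 1: 10 segments, perimeter = 5.9796
Total perimeter = 5.980


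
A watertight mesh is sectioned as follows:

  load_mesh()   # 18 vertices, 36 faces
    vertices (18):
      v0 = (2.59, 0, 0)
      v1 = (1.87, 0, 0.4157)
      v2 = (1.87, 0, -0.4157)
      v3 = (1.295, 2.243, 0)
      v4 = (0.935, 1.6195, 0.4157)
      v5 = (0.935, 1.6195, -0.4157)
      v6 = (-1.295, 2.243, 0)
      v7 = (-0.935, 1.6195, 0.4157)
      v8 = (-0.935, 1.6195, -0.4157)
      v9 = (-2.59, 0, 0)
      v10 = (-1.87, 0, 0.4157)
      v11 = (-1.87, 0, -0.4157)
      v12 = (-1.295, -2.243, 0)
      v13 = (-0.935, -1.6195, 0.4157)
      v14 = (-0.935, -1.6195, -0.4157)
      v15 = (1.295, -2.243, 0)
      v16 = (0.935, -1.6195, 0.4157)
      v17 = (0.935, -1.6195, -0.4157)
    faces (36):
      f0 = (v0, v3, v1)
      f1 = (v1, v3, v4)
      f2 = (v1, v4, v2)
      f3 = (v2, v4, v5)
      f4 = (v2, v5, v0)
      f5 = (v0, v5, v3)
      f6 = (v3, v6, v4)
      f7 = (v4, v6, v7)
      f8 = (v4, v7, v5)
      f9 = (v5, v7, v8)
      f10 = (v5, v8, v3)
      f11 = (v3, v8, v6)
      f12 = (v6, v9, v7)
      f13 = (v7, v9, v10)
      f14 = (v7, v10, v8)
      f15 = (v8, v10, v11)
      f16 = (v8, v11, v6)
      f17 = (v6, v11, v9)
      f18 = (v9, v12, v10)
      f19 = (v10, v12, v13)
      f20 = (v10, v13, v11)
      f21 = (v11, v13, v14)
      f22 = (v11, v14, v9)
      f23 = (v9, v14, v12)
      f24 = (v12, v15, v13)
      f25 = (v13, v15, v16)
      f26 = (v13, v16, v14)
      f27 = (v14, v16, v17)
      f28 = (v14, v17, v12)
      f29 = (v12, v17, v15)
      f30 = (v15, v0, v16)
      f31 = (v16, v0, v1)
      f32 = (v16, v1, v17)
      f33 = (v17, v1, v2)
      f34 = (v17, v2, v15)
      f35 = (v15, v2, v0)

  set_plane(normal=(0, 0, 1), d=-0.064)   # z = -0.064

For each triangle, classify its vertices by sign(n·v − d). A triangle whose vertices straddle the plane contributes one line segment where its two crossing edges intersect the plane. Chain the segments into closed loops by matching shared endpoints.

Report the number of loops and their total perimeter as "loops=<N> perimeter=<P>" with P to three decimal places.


Straddling triangles (24 of 36):
  (v1,v4,v2) [++-] → (1.47447, 0.685083, -0.064)–(1.87, 0, -0.064)  len=0.7911
  (v2,v4,v5) [-+-] → (1.47447, 0.685083, -0.064)–(0.935, 1.6195, -0.064)  len=1.0790
  (v2,v5,v0) [--+] → (2.3352, 0.249334, -0.064)–(2.47915, 0, -0.064)  len=0.2879
  (v0,v5,v3) [+-+] → (2.3352, 0.249334, -0.064)–(1.23958, 2.14701, -0.064)  len=2.1912
  (v4,v7,v5) [++-] → (0.14395, 1.6195, -0.064)–(0.935, 1.6195, -0.064)  len=0.7911
  (v5,v7,v8) [-+-] → (0.14395, 1.6195, -0.064)–(-0.935, 1.6195, -0.064)  len=1.0789
  (v5,v8,v3) [--+] → (0.951675, 2.14701, -0.064)–(1.23958, 2.14701, -0.064)  len=0.2879
  (v3,v8,v6) [+-+] → (0.951675, 2.14701, -0.064)–(-1.23958, 2.14701, -0.064)  len=2.1913
  (v7,v10,v8) [++-] → (-1.33053, 0.934417, -0.064)–(-0.935, 1.6195, -0.064)  len=0.7911
  (v8,v10,v11) [-+-] → (-1.33053, 0.934417, -0.064)–(-1.87, 0, -0.064)  len=1.0790
  (v8,v11,v6) [--+] → (-1.38353, 1.89767, -0.064)–(-1.23958, 2.14701, -0.064)  len=0.2879
  (v6,v11,v9) [+-+] → (-1.38353, 1.89767, -0.064)–(-2.47915, 0, -0.064)  len=2.1912
  (v10,v13,v11) [++-] → (-1.47447, -0.685083, -0.064)–(-1.87, 0, -0.064)  len=0.7911
  (v11,v13,v14) [-+-] → (-1.47447, -0.685083, -0.064)–(-0.935, -1.6195, -0.064)  len=1.0790
  (v11,v14,v9) [--+] → (-2.3352, -0.249334, -0.064)–(-2.47915, 0, -0.064)  len=0.2879
  (v9,v14,v12) [+-+] → (-2.3352, -0.249334, -0.064)–(-1.23958, -2.14701, -0.064)  len=2.1912
  (v13,v16,v14) [++-] → (-0.14395, -1.6195, -0.064)–(-0.935, -1.6195, -0.064)  len=0.7911
  (v14,v16,v17) [-+-] → (-0.14395, -1.6195, -0.064)–(0.935, -1.6195, -0.064)  len=1.0789
  (v14,v17,v12) [--+] → (-0.951675, -2.14701, -0.064)–(-1.23958, -2.14701, -0.064)  len=0.2879
  (v12,v17,v15) [+-+] → (-0.951675, -2.14701, -0.064)–(1.23958, -2.14701, -0.064)  len=2.1913
  (v16,v1,v17) [++-] → (1.33053, -0.934417, -0.064)–(0.935, -1.6195, -0.064)  len=0.7911
  (v17,v1,v2) [-+-] → (1.33053, -0.934417, -0.064)–(1.87, 0, -0.064)  len=1.0790
  (v17,v2,v15) [--+] → (1.38353, -1.89767, -0.064)–(1.23958, -2.14701, -0.064)  len=0.2879
  (v15,v2,v0) [+-+] → (1.38353, -1.89767, -0.064)–(2.47915, 0, -0.064)  len=2.1912

Chained into 2 loop(s):
  loop 1: 12 segments, perimeter = 11.2201
  loop 2: 12 segments, perimeter = 14.8749
Total perimeter = 26.095

loops=2 perimeter=26.095


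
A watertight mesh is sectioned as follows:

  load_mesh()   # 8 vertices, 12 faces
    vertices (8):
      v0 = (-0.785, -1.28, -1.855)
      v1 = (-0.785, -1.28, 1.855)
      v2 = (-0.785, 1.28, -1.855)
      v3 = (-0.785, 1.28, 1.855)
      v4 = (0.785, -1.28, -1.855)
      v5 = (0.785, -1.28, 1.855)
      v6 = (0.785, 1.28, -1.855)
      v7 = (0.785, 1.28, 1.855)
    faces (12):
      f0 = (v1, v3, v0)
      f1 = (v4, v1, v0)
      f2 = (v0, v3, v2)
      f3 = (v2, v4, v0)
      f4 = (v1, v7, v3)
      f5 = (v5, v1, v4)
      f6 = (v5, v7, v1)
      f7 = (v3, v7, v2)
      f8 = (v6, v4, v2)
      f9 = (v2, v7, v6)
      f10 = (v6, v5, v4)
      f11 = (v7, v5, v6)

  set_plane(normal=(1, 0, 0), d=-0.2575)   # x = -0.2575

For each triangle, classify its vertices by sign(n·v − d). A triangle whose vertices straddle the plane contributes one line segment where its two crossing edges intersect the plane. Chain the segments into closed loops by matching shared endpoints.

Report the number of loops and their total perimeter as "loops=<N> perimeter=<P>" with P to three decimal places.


Straddling triangles (8 of 12):
  (v4,v1,v0) [+--] → (-0.2575, -1.28, 0.608487)–(-0.2575, -1.28, -1.855)  len=2.4635
  (v2,v4,v0) [-+-] → (-0.2575, 0.419873, -1.855)–(-0.2575, -1.28, -1.855)  len=1.6999
  (v1,v7,v3) [-+-] → (-0.2575, -0.419873, 1.855)–(-0.2575, 1.28, 1.855)  len=1.6999
  (v5,v1,v4) [+-+] → (-0.2575, -1.28, 1.855)–(-0.2575, -1.28, 0.608487)  len=1.2465
  (v5,v7,v1) [++-] → (-0.2575, -0.419873, 1.855)–(-0.2575, -1.28, 1.855)  len=0.8601
  (v3,v7,v2) [-+-] → (-0.2575, 1.28, 1.855)–(-0.2575, 1.28, -0.608487)  len=2.4635
  (v6,v4,v2) [++-] → (-0.2575, 0.419873, -1.855)–(-0.2575, 1.28, -1.855)  len=0.8601
  (v2,v7,v6) [-++] → (-0.2575, 1.28, -0.608487)–(-0.2575, 1.28, -1.855)  len=1.2465

Chained into 1 loop(s):
  loop 1: 8 segments, perimeter = 12.5400
Total perimeter = 12.540

loops=1 perimeter=12.540


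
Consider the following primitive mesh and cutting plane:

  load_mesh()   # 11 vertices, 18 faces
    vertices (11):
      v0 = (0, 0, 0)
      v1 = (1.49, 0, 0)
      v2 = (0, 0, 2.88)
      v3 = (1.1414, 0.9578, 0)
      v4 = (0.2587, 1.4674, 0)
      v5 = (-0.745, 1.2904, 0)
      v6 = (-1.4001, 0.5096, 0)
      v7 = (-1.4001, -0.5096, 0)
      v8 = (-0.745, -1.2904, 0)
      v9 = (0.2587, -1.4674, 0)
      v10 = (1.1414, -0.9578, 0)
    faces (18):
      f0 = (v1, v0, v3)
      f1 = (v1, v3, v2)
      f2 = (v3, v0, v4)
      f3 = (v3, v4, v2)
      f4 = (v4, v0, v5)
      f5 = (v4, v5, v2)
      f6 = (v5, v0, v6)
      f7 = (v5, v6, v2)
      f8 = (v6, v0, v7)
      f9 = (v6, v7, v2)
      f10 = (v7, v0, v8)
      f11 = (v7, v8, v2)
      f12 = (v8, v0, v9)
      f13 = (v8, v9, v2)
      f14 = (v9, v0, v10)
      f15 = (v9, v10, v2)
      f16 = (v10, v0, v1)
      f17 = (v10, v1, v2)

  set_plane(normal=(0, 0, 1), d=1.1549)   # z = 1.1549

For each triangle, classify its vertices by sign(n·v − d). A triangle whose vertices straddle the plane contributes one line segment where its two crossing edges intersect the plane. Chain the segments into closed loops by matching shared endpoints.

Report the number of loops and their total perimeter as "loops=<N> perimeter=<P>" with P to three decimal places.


Straddling triangles (9 of 18):
  (v1,v3,v2) [--+] → (0.683691, 0.573716, 1.1549)–(0.8925, 0, 1.1549)  len=0.6105
  (v3,v4,v2) [--+] → (0.15496, 0.878962, 1.1549)–(0.683691, 0.573716, 1.1549)  len=0.6105
  (v4,v5,v2) [--+] → (-0.44625, 0.772941, 1.1549)–(0.15496, 0.878962, 1.1549)  len=0.6105
  (v5,v6,v2) [--+] → (-0.83865, 0.305247, 1.1549)–(-0.44625, 0.772941, 1.1549)  len=0.6105
  (v6,v7,v2) [--+] → (-0.83865, -0.305247, 1.1549)–(-0.83865, 0.305247, 1.1549)  len=0.6105
  (v7,v8,v2) [--+] → (-0.44625, -0.772941, 1.1549)–(-0.83865, -0.305247, 1.1549)  len=0.6105
  (v8,v9,v2) [--+] → (0.15496, -0.878962, 1.1549)–(-0.44625, -0.772941, 1.1549)  len=0.6105
  (v9,v10,v2) [--+] → (0.683691, -0.573716, 1.1549)–(0.15496, -0.878962, 1.1549)  len=0.6105
  (v10,v1,v2) [--+] → (0.8925, 0, 1.1549)–(0.683691, -0.573716, 1.1549)  len=0.6105

Chained into 1 loop(s):
  loop 1: 9 segments, perimeter = 5.4946
Total perimeter = 5.495

loops=1 perimeter=5.495


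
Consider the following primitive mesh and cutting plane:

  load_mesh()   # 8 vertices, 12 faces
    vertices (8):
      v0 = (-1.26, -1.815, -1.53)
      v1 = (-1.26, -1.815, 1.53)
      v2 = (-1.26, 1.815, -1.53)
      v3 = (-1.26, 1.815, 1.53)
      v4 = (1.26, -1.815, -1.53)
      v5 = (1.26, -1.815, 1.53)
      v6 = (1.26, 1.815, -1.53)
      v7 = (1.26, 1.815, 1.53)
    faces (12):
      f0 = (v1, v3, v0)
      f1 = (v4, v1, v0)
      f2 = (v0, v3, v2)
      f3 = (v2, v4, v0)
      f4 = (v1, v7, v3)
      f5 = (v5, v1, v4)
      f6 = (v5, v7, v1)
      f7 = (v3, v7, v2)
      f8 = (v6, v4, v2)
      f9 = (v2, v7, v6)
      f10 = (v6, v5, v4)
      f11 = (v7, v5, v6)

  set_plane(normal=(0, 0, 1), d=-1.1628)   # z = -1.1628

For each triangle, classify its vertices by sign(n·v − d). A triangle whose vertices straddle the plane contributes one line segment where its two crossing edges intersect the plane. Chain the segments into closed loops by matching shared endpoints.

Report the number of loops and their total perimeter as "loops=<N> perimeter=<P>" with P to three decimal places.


Straddling triangles (8 of 12):
  (v1,v3,v0) [++-] → (-1.26, -1.3794, -1.1628)–(-1.26, -1.815, -1.1628)  len=0.4356
  (v4,v1,v0) [-+-] → (0.9576, -1.815, -1.1628)–(-1.26, -1.815, -1.1628)  len=2.2176
  (v0,v3,v2) [-+-] → (-1.26, -1.3794, -1.1628)–(-1.26, 1.815, -1.1628)  len=3.1944
  (v5,v1,v4) [++-] → (0.9576, -1.815, -1.1628)–(1.26, -1.815, -1.1628)  len=0.3024
  (v3,v7,v2) [++-] → (-0.9576, 1.815, -1.1628)–(-1.26, 1.815, -1.1628)  len=0.3024
  (v2,v7,v6) [-+-] → (-0.9576, 1.815, -1.1628)–(1.26, 1.815, -1.1628)  len=2.2176
  (v6,v5,v4) [-+-] → (1.26, 1.3794, -1.1628)–(1.26, -1.815, -1.1628)  len=3.1944
  (v7,v5,v6) [++-] → (1.26, 1.3794, -1.1628)–(1.26, 1.815, -1.1628)  len=0.4356

Chained into 1 loop(s):
  loop 1: 8 segments, perimeter = 12.3000
Total perimeter = 12.300

loops=1 perimeter=12.300


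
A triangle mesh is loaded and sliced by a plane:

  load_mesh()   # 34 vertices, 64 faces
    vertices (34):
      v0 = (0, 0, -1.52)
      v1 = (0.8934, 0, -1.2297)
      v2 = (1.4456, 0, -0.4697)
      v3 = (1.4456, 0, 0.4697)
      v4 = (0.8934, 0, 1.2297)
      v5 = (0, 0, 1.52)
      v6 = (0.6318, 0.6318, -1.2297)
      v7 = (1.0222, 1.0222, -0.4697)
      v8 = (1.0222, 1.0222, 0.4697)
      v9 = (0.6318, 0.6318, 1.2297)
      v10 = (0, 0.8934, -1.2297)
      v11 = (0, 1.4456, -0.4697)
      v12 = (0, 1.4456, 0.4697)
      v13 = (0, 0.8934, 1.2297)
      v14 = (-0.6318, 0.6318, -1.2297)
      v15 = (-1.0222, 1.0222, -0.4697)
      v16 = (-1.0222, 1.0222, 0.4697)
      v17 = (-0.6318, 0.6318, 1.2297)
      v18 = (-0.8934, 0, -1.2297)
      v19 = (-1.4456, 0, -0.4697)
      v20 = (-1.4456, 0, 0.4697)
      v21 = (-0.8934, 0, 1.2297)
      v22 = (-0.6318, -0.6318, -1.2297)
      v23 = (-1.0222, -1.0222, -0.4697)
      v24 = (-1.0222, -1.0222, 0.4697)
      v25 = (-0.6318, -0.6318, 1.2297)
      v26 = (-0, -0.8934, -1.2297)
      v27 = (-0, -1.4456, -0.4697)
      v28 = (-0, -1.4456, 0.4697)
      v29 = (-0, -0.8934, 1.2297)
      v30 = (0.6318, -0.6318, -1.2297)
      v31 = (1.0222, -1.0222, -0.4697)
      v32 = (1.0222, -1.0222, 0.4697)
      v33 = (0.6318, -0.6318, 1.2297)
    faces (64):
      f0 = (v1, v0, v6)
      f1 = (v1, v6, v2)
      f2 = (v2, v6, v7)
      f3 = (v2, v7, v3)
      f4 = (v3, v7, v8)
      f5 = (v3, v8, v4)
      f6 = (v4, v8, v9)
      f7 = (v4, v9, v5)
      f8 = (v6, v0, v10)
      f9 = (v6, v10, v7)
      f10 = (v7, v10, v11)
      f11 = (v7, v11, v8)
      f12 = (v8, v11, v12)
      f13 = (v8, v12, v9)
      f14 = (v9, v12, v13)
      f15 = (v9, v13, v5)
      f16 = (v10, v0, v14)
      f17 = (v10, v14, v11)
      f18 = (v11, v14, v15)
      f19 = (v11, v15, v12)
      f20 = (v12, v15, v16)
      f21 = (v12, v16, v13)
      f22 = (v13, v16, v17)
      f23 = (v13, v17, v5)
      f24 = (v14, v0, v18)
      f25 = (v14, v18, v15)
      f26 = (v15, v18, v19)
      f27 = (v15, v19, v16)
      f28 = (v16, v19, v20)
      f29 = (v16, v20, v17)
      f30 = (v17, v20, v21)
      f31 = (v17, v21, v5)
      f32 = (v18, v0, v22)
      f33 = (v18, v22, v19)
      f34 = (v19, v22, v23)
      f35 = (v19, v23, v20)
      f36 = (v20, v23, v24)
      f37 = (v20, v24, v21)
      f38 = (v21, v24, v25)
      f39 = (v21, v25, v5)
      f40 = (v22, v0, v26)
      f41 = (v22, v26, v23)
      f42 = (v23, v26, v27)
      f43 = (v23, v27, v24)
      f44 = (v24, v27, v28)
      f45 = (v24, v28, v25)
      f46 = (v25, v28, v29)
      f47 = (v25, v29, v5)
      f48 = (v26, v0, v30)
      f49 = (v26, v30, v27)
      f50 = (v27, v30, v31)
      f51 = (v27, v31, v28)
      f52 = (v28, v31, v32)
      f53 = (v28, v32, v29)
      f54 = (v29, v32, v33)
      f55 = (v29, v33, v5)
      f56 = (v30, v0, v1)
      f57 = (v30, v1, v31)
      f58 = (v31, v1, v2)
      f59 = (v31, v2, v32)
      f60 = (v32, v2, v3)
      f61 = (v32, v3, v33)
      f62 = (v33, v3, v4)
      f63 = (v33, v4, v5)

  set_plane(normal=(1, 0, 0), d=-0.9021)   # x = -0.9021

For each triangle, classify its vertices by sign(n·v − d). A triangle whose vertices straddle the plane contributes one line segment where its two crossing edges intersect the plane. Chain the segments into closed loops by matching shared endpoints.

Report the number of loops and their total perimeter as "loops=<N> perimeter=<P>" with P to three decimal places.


loops=1 perimeter=7.188

Straddling triangles (18 of 64):
  (v11,v14,v15) [++-] → (-0.9021, 0.9021, -0.703501)–(-0.9021, 1.07195, -0.4697)  len=0.2890
  (v11,v15,v12) [+-+] → (-0.9021, 1.07195, -0.4697)–(-0.9021, 1.07195, -0.359328)  len=0.1104
  (v12,v15,v16) [+--] → (-0.9021, 1.07195, -0.359328)–(-0.9021, 1.07195, 0.4697)  len=0.8290
  (v12,v16,v13) [+-+] → (-0.9021, 1.07195, 0.4697)–(-0.9021, 1.00707, 0.558994)  len=0.1104
  (v13,v16,v17) [+-+] → (-0.9021, 1.00707, 0.558994)–(-0.9021, 0.9021, 0.703501)  len=0.1786
  (v14,v18,v15) [++-] → (-0.9021, 0.0690461, -1.17836)–(-0.9021, 0.9021, -0.703501)  len=0.9589
  (v15,v18,v19) [-+-] → (-0.9021, 0.0690461, -1.17836)–(-0.9021, 0, -1.21773)  len=0.0795
  (v16,v20,v17) [--+] → (-0.9021, 0.42195, 0.977269)–(-0.9021, 0.9021, 0.703501)  len=0.5527
  (v17,v20,v21) [+-+] → (-0.9021, 0.42195, 0.977269)–(-0.9021, 0, 1.21773)  len=0.4857
  (v18,v22,v19) [++-] → (-0.9021, -0.42195, -0.977269)–(-0.9021, 0, -1.21773)  len=0.4857
  (v19,v22,v23) [-+-] → (-0.9021, -0.42195, -0.977269)–(-0.9021, -0.9021, -0.703501)  len=0.5527
  (v20,v24,v21) [--+] → (-0.9021, -0.0690461, 1.17836)–(-0.9021, 0, 1.21773)  len=0.0795
  (v21,v24,v25) [+-+] → (-0.9021, -0.0690461, 1.17836)–(-0.9021, -0.9021, 0.703501)  len=0.9589
  (v22,v26,v23) [++-] → (-0.9021, -1.00707, -0.558994)–(-0.9021, -0.9021, -0.703501)  len=0.1786
  (v23,v26,v27) [-++] → (-0.9021, -1.00707, -0.558994)–(-0.9021, -1.07195, -0.4697)  len=0.1104
  (v23,v27,v24) [-+-] → (-0.9021, -1.07195, -0.4697)–(-0.9021, -1.07195, 0.359328)  len=0.8290
  (v24,v27,v28) [-++] → (-0.9021, -1.07195, 0.359328)–(-0.9021, -1.07195, 0.4697)  len=0.1104
  (v24,v28,v25) [-++] → (-0.9021, -1.07195, 0.4697)–(-0.9021, -0.9021, 0.703501)  len=0.2890

Chained into 1 loop(s):
  loop 1: 18 segments, perimeter = 7.1882
Total perimeter = 7.188


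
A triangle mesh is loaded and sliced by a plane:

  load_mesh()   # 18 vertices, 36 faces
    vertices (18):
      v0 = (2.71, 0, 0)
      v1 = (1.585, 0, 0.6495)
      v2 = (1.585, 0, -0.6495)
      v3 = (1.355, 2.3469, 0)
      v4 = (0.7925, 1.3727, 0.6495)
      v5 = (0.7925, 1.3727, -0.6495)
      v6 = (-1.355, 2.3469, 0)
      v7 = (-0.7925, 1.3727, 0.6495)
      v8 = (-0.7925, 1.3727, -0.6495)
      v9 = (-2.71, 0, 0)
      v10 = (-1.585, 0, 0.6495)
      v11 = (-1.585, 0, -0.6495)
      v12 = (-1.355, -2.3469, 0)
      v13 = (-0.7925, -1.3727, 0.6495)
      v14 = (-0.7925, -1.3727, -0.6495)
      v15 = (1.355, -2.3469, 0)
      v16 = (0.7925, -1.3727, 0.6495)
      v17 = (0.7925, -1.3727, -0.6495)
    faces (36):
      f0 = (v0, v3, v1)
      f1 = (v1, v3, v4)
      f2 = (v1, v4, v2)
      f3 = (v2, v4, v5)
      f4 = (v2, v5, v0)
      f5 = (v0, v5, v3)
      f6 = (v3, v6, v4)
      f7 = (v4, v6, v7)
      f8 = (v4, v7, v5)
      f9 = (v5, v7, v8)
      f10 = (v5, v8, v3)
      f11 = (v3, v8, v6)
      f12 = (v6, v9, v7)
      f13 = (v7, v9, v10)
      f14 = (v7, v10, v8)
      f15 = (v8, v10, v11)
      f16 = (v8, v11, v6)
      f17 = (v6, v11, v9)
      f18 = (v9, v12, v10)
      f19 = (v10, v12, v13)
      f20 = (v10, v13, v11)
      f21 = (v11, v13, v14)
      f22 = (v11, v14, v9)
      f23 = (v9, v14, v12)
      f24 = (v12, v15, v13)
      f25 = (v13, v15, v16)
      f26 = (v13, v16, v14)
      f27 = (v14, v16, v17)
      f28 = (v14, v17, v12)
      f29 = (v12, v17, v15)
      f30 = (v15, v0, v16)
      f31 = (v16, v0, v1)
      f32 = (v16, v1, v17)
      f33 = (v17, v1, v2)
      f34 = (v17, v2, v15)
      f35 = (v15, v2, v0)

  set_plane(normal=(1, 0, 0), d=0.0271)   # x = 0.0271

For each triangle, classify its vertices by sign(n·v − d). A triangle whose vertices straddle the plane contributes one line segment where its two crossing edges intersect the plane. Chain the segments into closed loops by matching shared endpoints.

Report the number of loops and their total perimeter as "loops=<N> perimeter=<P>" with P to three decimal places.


Straddling triangles (12 of 36):
  (v3,v6,v4) [+-+] → (0.0271, 2.3469, 0)–(0.0271, 1.71992, 0.418009)  len=0.7535
  (v4,v6,v7) [+--] → (0.0271, 1.71992, 0.418009)–(0.0271, 1.3727, 0.6495)  len=0.4173
  (v4,v7,v5) [+-+] → (0.0271, 1.3727, 0.6495)–(0.0271, 1.3727, -0.02221)  len=0.6717
  (v5,v7,v8) [+--] → (0.0271, 1.3727, -0.02221)–(0.0271, 1.3727, -0.6495)  len=0.6273
  (v5,v8,v3) [+-+] → (0.0271, 1.3727, -0.6495)–(0.0271, 1.74451, -0.401616)  len=0.4469
  (v3,v8,v6) [+--] → (0.0271, 1.74451, -0.401616)–(0.0271, 2.3469, 0)  len=0.7240
  (v12,v15,v13) [-+-] → (0.0271, -2.3469, 0)–(0.0271, -1.74451, 0.401616)  len=0.7240
  (v13,v15,v16) [-++] → (0.0271, -1.74451, 0.401616)–(0.0271, -1.3727, 0.6495)  len=0.4469
  (v13,v16,v14) [-+-] → (0.0271, -1.3727, 0.6495)–(0.0271, -1.3727, 0.02221)  len=0.6273
  (v14,v16,v17) [-++] → (0.0271, -1.3727, 0.02221)–(0.0271, -1.3727, -0.6495)  len=0.6717
  (v14,v17,v12) [-+-] → (0.0271, -1.3727, -0.6495)–(0.0271, -1.71992, -0.418009)  len=0.4173
  (v12,v17,v15) [-++] → (0.0271, -1.71992, -0.418009)–(0.0271, -2.3469, 0)  len=0.7535

Chained into 2 loop(s):
  loop 1: 6 segments, perimeter = 3.6407
  loop 2: 6 segments, perimeter = 3.6407
Total perimeter = 7.281

loops=2 perimeter=7.281


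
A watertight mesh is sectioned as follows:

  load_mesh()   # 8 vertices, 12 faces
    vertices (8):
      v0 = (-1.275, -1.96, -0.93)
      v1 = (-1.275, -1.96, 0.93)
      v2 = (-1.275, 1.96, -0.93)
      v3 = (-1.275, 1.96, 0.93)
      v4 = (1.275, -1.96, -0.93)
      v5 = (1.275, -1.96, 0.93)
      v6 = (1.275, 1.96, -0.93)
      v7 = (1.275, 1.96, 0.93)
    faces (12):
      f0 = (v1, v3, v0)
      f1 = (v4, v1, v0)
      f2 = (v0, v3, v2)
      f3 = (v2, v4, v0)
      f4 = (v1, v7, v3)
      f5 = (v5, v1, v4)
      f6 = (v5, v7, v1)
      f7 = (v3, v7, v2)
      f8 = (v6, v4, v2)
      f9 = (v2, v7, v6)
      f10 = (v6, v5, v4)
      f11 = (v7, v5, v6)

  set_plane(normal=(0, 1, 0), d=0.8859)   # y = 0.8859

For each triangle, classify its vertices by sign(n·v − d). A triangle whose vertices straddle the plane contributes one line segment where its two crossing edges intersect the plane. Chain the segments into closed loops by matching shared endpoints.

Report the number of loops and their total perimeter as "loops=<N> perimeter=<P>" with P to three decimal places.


loops=1 perimeter=8.820

Straddling triangles (8 of 12):
  (v1,v3,v0) [-+-] → (-1.275, 0.8859, 0.93)–(-1.275, 0.8859, 0.420351)  len=0.5096
  (v0,v3,v2) [-++] → (-1.275, 0.8859, 0.420351)–(-1.275, 0.8859, -0.93)  len=1.3504
  (v2,v4,v0) [+--] → (-0.576287, 0.8859, -0.93)–(-1.275, 0.8859, -0.93)  len=0.6987
  (v1,v7,v3) [-++] → (0.576287, 0.8859, 0.93)–(-1.275, 0.8859, 0.93)  len=1.8513
  (v5,v7,v1) [-+-] → (1.275, 0.8859, 0.93)–(0.576287, 0.8859, 0.93)  len=0.6987
  (v6,v4,v2) [+-+] → (1.275, 0.8859, -0.93)–(-0.576287, 0.8859, -0.93)  len=1.8513
  (v6,v5,v4) [+--] → (1.275, 0.8859, -0.420351)–(1.275, 0.8859, -0.93)  len=0.5096
  (v7,v5,v6) [+-+] → (1.275, 0.8859, 0.93)–(1.275, 0.8859, -0.420351)  len=1.3504

Chained into 1 loop(s):
  loop 1: 8 segments, perimeter = 8.8200
Total perimeter = 8.820


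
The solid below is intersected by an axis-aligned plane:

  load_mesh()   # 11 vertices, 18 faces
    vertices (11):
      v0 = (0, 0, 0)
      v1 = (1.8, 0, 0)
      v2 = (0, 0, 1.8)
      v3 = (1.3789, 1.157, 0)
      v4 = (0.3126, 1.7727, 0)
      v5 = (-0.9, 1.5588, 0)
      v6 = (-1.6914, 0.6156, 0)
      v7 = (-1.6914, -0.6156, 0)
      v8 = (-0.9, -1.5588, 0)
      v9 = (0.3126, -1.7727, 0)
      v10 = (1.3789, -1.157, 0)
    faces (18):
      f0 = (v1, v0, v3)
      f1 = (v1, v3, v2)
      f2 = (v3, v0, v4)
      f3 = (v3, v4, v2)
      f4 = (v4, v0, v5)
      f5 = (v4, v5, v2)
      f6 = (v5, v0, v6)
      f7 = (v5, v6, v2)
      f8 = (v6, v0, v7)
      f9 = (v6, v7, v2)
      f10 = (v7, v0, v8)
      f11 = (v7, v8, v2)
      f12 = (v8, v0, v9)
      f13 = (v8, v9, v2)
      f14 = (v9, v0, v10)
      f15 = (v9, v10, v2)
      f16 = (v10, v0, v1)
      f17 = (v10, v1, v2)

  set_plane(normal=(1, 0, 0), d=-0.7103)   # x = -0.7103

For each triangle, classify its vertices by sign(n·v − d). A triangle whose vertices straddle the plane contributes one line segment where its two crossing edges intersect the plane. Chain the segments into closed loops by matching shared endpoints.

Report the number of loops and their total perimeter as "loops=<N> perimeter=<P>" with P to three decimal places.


Straddling triangles (10 of 18):
  (v4,v0,v5) [++-] → (-0.7103, 1.23024, 0)–(-0.7103, 1.59226, 0)  len=0.3620
  (v4,v5,v2) [+-+] → (-0.7103, 1.59226, 0)–(-0.7103, 1.23024, 0.3794)  len=0.5244
  (v5,v0,v6) [-+-] → (-0.7103, 1.23024, 0)–(-0.7103, 0.25852, 0)  len=0.9717
  (v5,v6,v2) [--+] → (-0.7103, 0.25852, 1.04409)–(-0.7103, 1.23024, 0.3794)  len=1.1773
  (v6,v0,v7) [-+-] → (-0.7103, 0.25852, 0)–(-0.7103, -0.25852, 0)  len=0.5170
  (v6,v7,v2) [--+] → (-0.7103, -0.25852, 1.04409)–(-0.7103, 0.25852, 1.04409)  len=0.5170
  (v7,v0,v8) [-+-] → (-0.7103, -0.25852, 0)–(-0.7103, -1.23024, 0)  len=0.9717
  (v7,v8,v2) [--+] → (-0.7103, -1.23024, 0.3794)–(-0.7103, -0.25852, 1.04409)  len=1.1773
  (v8,v0,v9) [-++] → (-0.7103, -1.23024, 0)–(-0.7103, -1.59226, 0)  len=0.3620
  (v8,v9,v2) [-++] → (-0.7103, -1.59226, 0)–(-0.7103, -1.23024, 0.3794)  len=0.5244

Chained into 1 loop(s):
  loop 1: 10 segments, perimeter = 7.1050
Total perimeter = 7.105

loops=1 perimeter=7.105


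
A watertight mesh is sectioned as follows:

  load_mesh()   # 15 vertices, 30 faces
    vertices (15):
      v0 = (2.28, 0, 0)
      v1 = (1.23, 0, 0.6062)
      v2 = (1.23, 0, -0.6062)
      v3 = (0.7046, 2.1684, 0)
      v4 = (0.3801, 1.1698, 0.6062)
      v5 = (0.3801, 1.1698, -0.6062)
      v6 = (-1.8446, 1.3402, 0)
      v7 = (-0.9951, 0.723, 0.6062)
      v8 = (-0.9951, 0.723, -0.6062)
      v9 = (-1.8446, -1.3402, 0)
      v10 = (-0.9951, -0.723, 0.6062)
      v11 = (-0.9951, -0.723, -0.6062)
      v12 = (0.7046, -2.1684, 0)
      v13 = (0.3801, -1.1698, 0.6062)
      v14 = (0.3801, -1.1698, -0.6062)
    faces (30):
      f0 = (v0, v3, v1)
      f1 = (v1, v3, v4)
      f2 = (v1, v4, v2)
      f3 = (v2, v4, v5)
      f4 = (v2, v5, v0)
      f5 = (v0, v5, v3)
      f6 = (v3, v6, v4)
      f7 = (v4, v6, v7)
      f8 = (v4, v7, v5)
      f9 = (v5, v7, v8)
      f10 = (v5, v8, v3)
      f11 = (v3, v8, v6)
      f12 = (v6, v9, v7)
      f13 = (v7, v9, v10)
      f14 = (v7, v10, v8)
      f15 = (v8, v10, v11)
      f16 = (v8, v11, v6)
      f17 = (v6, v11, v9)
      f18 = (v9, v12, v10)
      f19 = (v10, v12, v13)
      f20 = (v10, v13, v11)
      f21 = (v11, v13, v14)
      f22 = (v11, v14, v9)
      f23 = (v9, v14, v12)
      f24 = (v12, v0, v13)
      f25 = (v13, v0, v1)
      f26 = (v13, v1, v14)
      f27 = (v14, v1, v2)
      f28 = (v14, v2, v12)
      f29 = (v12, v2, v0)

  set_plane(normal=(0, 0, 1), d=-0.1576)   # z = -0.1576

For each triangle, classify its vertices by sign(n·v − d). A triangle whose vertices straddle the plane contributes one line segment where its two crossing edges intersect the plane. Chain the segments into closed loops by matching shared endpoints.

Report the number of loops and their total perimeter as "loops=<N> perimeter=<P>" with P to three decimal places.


Straddling triangles (20 of 30):
  (v1,v4,v2) [++-] → (0.915529, 0.432838, -0.1576)–(1.23, 0, -0.1576)  len=0.5350
  (v2,v4,v5) [-+-] → (0.915529, 0.432838, -0.1576)–(0.3801, 1.1698, -0.1576)  len=0.9109
  (v2,v5,v0) [--+] → (1.78606, 0.304125, -0.1576)–(2.00702, 0, -0.1576)  len=0.3759
  (v0,v5,v3) [+-+] → (1.78606, 0.304125, -0.1576)–(0.620236, 1.90878, -0.1576)  len=1.9835
  (v4,v7,v5) [++-] → (-0.128738, 1.00448, -0.1576)–(0.3801, 1.1698, -0.1576)  len=0.5350
  (v5,v7,v8) [-+-] → (-0.128738, 1.00448, -0.1576)–(-0.9951, 0.723, -0.1576)  len=0.9109
  (v5,v8,v3) [--+] → (0.262712, 1.79262, -0.1576)–(0.620236, 1.90878, -0.1576)  len=0.3759
  (v3,v8,v6) [+-+] → (0.262712, 1.79262, -0.1576)–(-1.62375, 1.17974, -0.1576)  len=1.9835
  (v7,v10,v8) [++-] → (-0.9951, 0.187966, -0.1576)–(-0.9951, 0.723, -0.1576)  len=0.5350
  (v8,v10,v11) [-+-] → (-0.9951, 0.187966, -0.1576)–(-0.9951, -0.723, -0.1576)  len=0.9110
  (v8,v11,v6) [--+] → (-1.62375, 0.803809, -0.1576)–(-1.62375, 1.17974, -0.1576)  len=0.3759
  (v6,v11,v9) [+-+] → (-1.62375, 0.803809, -0.1576)–(-1.62375, -1.17974, -0.1576)  len=1.9835
  (v10,v13,v11) [++-] → (-0.486262, -0.88832, -0.1576)–(-0.9951, -0.723, -0.1576)  len=0.5350
  (v11,v13,v14) [-+-] → (-0.486262, -0.88832, -0.1576)–(0.3801, -1.1698, -0.1576)  len=0.9109
  (v11,v14,v9) [--+] → (-1.26622, -1.2959, -0.1576)–(-1.62375, -1.17974, -0.1576)  len=0.3759
  (v9,v14,v12) [+-+] → (-1.26622, -1.2959, -0.1576)–(0.620236, -1.90878, -0.1576)  len=1.9835
  (v13,v1,v14) [++-] → (0.694571, -0.736962, -0.1576)–(0.3801, -1.1698, -0.1576)  len=0.5350
  (v14,v1,v2) [-+-] → (0.694571, -0.736962, -0.1576)–(1.23, 0, -0.1576)  len=0.9109
  (v14,v2,v12) [--+] → (0.841194, -1.60466, -0.1576)–(0.620236, -1.90878, -0.1576)  len=0.3759
  (v12,v2,v0) [+-+] → (0.841194, -1.60466, -0.1576)–(2.00702, 0, -0.1576)  len=1.9835

Chained into 2 loop(s):
  loop 1: 10 segments, perimeter = 7.2298
  loop 2: 10 segments, perimeter = 11.7971
Total perimeter = 19.027

loops=2 perimeter=19.027


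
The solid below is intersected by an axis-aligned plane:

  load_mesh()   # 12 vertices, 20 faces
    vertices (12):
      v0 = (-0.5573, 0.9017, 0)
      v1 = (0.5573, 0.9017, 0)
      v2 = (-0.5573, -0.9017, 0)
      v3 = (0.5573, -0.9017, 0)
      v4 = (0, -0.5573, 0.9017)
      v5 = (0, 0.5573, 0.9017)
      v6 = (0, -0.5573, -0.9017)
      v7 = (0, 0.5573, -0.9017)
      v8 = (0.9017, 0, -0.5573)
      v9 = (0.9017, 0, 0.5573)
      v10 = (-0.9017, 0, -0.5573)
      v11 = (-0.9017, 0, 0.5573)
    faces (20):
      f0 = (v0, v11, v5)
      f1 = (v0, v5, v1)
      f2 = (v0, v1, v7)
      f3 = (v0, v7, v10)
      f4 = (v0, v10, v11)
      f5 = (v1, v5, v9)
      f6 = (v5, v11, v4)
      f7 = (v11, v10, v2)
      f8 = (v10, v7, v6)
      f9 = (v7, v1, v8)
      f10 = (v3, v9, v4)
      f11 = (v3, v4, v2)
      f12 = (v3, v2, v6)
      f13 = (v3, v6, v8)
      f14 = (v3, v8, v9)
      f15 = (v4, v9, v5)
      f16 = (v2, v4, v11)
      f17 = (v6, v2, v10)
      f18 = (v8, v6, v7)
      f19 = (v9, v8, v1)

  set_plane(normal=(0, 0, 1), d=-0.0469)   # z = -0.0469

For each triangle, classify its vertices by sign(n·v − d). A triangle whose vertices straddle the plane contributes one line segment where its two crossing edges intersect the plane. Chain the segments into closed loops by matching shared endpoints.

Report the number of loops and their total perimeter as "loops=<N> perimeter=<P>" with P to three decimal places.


loops=1 perimeter=5.977

Straddling triangles (10 of 20):
  (v0,v1,v7) [++-] → (0.528313, 0.883787, -0.0469)–(-0.528313, 0.883787, -0.0469)  len=1.0566
  (v0,v7,v10) [+--] → (-0.528313, 0.883787, -0.0469)–(-0.586283, 0.825817, -0.0469)  len=0.0820
  (v0,v10,v11) [+-+] → (-0.586283, 0.825817, -0.0469)–(-0.9017, 0, -0.0469)  len=0.8840
  (v11,v10,v2) [+-+] → (-0.9017, 0, -0.0469)–(-0.586283, -0.825817, -0.0469)  len=0.8840
  (v7,v1,v8) [-+-] → (0.528313, 0.883787, -0.0469)–(0.586283, 0.825817, -0.0469)  len=0.0820
  (v3,v2,v6) [++-] → (-0.528313, -0.883787, -0.0469)–(0.528313, -0.883787, -0.0469)  len=1.0566
  (v3,v6,v8) [+--] → (0.528313, -0.883787, -0.0469)–(0.586283, -0.825817, -0.0469)  len=0.0820
  (v3,v8,v9) [+-+] → (0.586283, -0.825817, -0.0469)–(0.9017, 0, -0.0469)  len=0.8840
  (v6,v2,v10) [-+-] → (-0.528313, -0.883787, -0.0469)–(-0.586283, -0.825817, -0.0469)  len=0.0820
  (v9,v8,v1) [+-+] → (0.9017, 0, -0.0469)–(0.586283, 0.825817, -0.0469)  len=0.8840

Chained into 1 loop(s):
  loop 1: 10 segments, perimeter = 5.9772
Total perimeter = 5.977


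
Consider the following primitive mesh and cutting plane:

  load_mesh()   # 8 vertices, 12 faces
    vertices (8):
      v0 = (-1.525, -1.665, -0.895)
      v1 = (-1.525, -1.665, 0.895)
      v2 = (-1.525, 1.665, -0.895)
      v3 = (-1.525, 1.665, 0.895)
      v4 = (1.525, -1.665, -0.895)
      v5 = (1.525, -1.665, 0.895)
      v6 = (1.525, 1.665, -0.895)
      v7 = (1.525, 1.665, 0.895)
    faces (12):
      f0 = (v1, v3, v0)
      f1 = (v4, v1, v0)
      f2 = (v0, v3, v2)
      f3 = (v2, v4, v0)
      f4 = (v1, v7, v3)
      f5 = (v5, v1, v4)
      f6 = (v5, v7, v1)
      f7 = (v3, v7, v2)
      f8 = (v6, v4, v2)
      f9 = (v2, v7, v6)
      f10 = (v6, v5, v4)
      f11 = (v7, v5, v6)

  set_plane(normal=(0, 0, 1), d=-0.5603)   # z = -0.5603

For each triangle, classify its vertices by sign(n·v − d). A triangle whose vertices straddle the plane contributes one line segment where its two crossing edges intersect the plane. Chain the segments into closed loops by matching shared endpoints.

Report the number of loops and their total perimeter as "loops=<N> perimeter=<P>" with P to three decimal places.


loops=1 perimeter=12.760

Straddling triangles (8 of 12):
  (v1,v3,v0) [++-] → (-1.525, -1.04235, -0.5603)–(-1.525, -1.665, -0.5603)  len=0.6227
  (v4,v1,v0) [-+-] → (0.954701, -1.665, -0.5603)–(-1.525, -1.665, -0.5603)  len=2.4797
  (v0,v3,v2) [-+-] → (-1.525, -1.04235, -0.5603)–(-1.525, 1.665, -0.5603)  len=2.7073
  (v5,v1,v4) [++-] → (0.954701, -1.665, -0.5603)–(1.525, -1.665, -0.5603)  len=0.5703
  (v3,v7,v2) [++-] → (-0.954701, 1.665, -0.5603)–(-1.525, 1.665, -0.5603)  len=0.5703
  (v2,v7,v6) [-+-] → (-0.954701, 1.665, -0.5603)–(1.525, 1.665, -0.5603)  len=2.4797
  (v6,v5,v4) [-+-] → (1.525, 1.04235, -0.5603)–(1.525, -1.665, -0.5603)  len=2.7073
  (v7,v5,v6) [++-] → (1.525, 1.04235, -0.5603)–(1.525, 1.665, -0.5603)  len=0.6227

Chained into 1 loop(s):
  loop 1: 8 segments, perimeter = 12.7600
Total perimeter = 12.760


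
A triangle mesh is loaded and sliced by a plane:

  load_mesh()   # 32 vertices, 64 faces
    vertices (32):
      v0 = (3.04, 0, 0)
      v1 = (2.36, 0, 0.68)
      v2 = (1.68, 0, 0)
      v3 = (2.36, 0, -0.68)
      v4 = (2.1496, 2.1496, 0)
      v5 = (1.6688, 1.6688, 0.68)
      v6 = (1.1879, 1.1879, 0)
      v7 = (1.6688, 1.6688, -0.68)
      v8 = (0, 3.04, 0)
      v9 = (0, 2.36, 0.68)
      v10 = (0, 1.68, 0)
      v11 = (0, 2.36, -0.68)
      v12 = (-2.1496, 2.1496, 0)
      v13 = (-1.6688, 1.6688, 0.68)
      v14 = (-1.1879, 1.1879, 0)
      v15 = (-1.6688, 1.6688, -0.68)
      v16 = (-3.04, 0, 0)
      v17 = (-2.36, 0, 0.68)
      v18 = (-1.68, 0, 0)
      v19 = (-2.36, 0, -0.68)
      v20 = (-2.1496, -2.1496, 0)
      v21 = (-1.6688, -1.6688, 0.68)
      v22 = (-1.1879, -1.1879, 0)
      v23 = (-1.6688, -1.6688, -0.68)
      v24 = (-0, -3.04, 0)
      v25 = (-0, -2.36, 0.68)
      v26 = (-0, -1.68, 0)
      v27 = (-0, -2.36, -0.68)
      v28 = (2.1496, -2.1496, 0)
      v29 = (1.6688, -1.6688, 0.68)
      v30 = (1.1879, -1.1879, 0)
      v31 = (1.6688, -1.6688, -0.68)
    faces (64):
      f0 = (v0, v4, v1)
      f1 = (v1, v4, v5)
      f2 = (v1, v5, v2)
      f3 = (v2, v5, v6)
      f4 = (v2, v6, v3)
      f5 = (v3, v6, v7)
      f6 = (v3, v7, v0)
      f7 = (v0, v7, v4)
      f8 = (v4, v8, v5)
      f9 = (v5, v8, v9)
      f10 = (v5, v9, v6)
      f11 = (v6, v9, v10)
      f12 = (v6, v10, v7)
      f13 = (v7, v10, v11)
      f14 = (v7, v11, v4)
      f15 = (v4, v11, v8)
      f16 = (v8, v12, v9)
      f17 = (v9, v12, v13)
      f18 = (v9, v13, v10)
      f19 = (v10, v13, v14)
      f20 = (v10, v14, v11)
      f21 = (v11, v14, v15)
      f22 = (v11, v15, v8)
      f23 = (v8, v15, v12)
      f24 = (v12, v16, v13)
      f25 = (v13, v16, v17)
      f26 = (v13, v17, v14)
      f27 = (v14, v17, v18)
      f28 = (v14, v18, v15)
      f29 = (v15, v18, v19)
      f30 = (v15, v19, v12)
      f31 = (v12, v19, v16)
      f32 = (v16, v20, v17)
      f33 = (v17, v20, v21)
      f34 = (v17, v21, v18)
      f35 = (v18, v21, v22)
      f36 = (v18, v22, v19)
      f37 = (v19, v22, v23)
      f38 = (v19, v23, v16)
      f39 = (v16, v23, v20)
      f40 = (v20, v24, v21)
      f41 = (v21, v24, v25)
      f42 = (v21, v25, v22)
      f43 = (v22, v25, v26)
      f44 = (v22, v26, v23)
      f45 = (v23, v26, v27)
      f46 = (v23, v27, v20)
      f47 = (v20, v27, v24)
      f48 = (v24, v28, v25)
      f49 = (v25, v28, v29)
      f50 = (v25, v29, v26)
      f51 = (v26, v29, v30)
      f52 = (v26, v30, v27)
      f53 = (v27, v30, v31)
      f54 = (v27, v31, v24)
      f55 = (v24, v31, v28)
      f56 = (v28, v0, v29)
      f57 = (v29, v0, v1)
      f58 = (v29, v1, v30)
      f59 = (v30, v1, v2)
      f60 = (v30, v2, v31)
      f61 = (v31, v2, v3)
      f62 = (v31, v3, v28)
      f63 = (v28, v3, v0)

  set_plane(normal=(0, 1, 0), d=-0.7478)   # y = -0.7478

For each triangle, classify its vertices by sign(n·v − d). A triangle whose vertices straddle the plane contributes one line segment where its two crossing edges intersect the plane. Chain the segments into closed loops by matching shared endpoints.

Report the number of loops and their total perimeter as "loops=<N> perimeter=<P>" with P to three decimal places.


loops=2 perimeter=7.693

Straddling triangles (16 of 64):
  (v16,v20,v17) [+-+] → (-2.73025, -0.7478, 0)–(-2.28681, -0.7478, 0.443443)  len=0.6271
  (v17,v20,v21) [+--] → (-2.28681, -0.7478, 0.443443)–(-2.05027, -0.7478, 0.68)  len=0.3345
  (v17,v21,v18) [+-+] → (-2.05027, -0.7478, 0.68)–(-1.67498, -0.7478, 0.304712)  len=0.5307
  (v18,v21,v22) [+--] → (-1.67498, -0.7478, 0.304712)–(-1.37022, -0.7478, 0)  len=0.4310
  (v18,v22,v19) [+-+] → (-1.37022, -0.7478, 0)–(-1.62215, -0.7478, -0.25193)  len=0.3563
  (v19,v22,v23) [+--] → (-1.62215, -0.7478, -0.25193)–(-2.05027, -0.7478, -0.68)  len=0.6054
  (v19,v23,v16) [+-+] → (-2.05027, -0.7478, -0.68)–(-2.42556, -0.7478, -0.304712)  len=0.5307
  (v16,v23,v20) [+--] → (-2.42556, -0.7478, -0.304712)–(-2.73025, -0.7478, 0)  len=0.4309
  (v28,v0,v29) [-+-] → (2.73025, -0.7478, 0)–(2.42556, -0.7478, 0.304712)  len=0.4309
  (v29,v0,v1) [-++] → (2.42556, -0.7478, 0.304712)–(2.05027, -0.7478, 0.68)  len=0.5307
  (v29,v1,v30) [-+-] → (2.05027, -0.7478, 0.68)–(1.62215, -0.7478, 0.25193)  len=0.6054
  (v30,v1,v2) [-++] → (1.62215, -0.7478, 0.25193)–(1.37022, -0.7478, 0)  len=0.3563
  (v30,v2,v31) [-+-] → (1.37022, -0.7478, 0)–(1.67498, -0.7478, -0.304712)  len=0.4310
  (v31,v2,v3) [-++] → (1.67498, -0.7478, -0.304712)–(2.05027, -0.7478, -0.68)  len=0.5307
  (v31,v3,v28) [-+-] → (2.05027, -0.7478, -0.68)–(2.28681, -0.7478, -0.443443)  len=0.3345
  (v28,v3,v0) [-++] → (2.28681, -0.7478, -0.443443)–(2.73025, -0.7478, 0)  len=0.6271

Chained into 2 loop(s):
  loop 1: 8 segments, perimeter = 3.8467
  loop 2: 8 segments, perimeter = 3.8467
Total perimeter = 7.693
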